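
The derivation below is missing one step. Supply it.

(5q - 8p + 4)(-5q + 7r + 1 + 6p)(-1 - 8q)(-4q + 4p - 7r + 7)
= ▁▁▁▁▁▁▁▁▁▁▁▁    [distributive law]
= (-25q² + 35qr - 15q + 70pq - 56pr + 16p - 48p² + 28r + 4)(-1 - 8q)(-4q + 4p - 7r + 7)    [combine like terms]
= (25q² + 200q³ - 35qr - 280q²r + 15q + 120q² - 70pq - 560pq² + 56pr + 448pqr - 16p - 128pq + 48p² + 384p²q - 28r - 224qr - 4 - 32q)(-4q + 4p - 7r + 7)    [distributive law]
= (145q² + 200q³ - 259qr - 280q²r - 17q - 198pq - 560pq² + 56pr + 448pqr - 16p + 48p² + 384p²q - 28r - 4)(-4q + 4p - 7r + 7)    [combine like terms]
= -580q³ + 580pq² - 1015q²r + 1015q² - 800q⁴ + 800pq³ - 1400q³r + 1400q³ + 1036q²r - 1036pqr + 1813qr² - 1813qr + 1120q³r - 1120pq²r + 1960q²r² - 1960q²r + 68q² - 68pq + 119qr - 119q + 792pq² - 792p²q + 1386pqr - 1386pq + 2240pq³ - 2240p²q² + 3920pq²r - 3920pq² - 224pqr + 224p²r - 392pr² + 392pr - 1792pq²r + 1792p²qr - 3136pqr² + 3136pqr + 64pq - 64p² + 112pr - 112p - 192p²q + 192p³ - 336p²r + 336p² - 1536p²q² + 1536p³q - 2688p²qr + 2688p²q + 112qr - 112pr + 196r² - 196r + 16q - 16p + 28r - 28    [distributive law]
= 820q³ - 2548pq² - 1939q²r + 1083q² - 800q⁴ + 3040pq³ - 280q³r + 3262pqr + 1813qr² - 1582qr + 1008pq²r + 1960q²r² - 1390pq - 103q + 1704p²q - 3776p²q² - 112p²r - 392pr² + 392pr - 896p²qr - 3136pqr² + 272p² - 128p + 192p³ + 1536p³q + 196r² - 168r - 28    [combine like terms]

Applying distributive law to the line above:

(-25q² + 35qr + 5q + 30pq + 40pq - 56pr - 8p - 48p² - 20q + 28r + 4 + 24p)(-1 - 8q)(-4q + 4p - 7r + 7)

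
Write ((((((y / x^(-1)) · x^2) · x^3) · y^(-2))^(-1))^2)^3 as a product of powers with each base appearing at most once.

((((((y / x^(-1)) · x^2) · x^3) · y^(-2))^(-1))^2)^3
= (((((y / x^(-1)) · x^2) · x^3) · y^(-2))^(-1))^6    [power of a power]
= ((((y / x^(-1)) · x^2) · x^3) · y^(-2))^(-6)    [power of a power]
= ((((y / x^(-1)) · x^2) · x^3)^(-6)) · ((y^(-2))^(-6))    [power of a product]
= ((((y / x^(-1)) · x^2)^(-6)) · ((x^3)^(-6))) · ((y^(-2))^(-6))    [power of a product]
= ((((y / x^(-1))^(-6)) · ((x^2)^(-6))) · ((x^3)^(-6))) · ((y^(-2))^(-6))    [power of a product]
= ((((y^(-6)) / ((x^(-1))^(-6))) · ((x^2)^(-6))) · ((x^3)^(-6))) · ((y^(-2))^(-6))    [power of a quotient]
= (((y^(-6) / x^6) · ((x^2)^(-6))) · ((x^3)^(-6))) · ((y^(-2))^(-6))    [power of a power]
= (((y^(-6) / x^6) · x^(-12)) · ((x^3)^(-6))) · ((y^(-2))^(-6))    [power of a power]
= (((y^(-6) / x^6) · x^(-12)) · x^(-18)) · ((y^(-2))^(-6))    [power of a power]
= (((y^(-6) / x^6) · x^(-12)) · x^(-18)) · y^12    [power of a power]
= x^(-36)y^6    [quotient of powers; product of powers]

x^(-36)y^6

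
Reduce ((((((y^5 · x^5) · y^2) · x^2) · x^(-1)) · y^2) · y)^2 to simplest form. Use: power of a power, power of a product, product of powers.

((((((y^5 · x^5) · y^2) · x^2) · x^(-1)) · y^2) · y)^2
= ((((((y^5 · x^5) · y^2) · x^2) · x^(-1)) · y^2)^2) · (y^2)    [power of a product]
= ((((((y^5 · x^5) · y^2) · x^2) · x^(-1))^2) · ((y^2)^2)) · (y^2)    [power of a product]
= ((((((y^5 · x^5) · y^2) · x^2)^2) · ((x^(-1))^2)) · ((y^2)^2)) · (y^2)    [power of a product]
= ((((((y^5 · x^5) · y^2)^2) · ((x^2)^2)) · ((x^(-1))^2)) · ((y^2)^2)) · (y^2)    [power of a product]
= ((((((y^5 · x^5)^2) · ((y^2)^2)) · ((x^2)^2)) · ((x^(-1))^2)) · ((y^2)^2)) · (y^2)    [power of a product]
= (((((((y^5)^2) · ((x^5)^2)) · ((y^2)^2)) · ((x^2)^2)) · ((x^(-1))^2)) · ((y^2)^2)) · (y^2)    [power of a product]
= (((((y^10 · ((x^5)^2)) · ((y^2)^2)) · ((x^2)^2)) · ((x^(-1))^2)) · ((y^2)^2)) · (y^2)    [power of a power]
= (((((y^10 · x^10) · ((y^2)^2)) · ((x^2)^2)) · ((x^(-1))^2)) · ((y^2)^2)) · (y^2)    [power of a power]
= (((((y^10 · x^10) · y^4) · ((x^2)^2)) · ((x^(-1))^2)) · ((y^2)^2)) · (y^2)    [power of a power]
= (((((y^10 · x^10) · y^4) · x^4) · ((x^(-1))^2)) · ((y^2)^2)) · (y^2)    [power of a power]
= (((((y^10 · x^10) · y^4) · x^4) · x^(-2)) · ((y^2)^2)) · (y^2)    [power of a power]
= (((((y^10 · x^10) · y^4) · x^4) · x^(-2)) · y^4) · (y^2)    [power of a power]
= x^12·y^20    [product of powers]

x^12·y^20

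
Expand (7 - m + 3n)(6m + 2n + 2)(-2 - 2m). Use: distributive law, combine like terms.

-108m - 68m² - 40n - 72mn - 28 + 12m³ - 32m²n - 12n² - 12mn²

(7 - m + 3n)(6m + 2n + 2)(-2 - 2m)
= (42m + 14n + 14 - 6m² - 2mn - 2m + 18mn + 6n² + 6n)(-2 - 2m)    [distributive law]
= (40m + 20n + 14 - 6m² + 16mn + 6n²)(-2 - 2m)    [combine like terms]
= -80m - 80m² - 40n - 40mn - 28 - 28m + 12m² + 12m³ - 32mn - 32m²n - 12n² - 12mn²    [distributive law]
= -108m - 68m² - 40n - 72mn - 28 + 12m³ - 32m²n - 12n² - 12mn²    [combine like terms]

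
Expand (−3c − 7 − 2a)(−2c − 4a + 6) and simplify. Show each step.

(−3c − 7 − 2a)(−2c − 4a + 6)
= 6c^2 + 12ac − 18c + 14c + 28a − 42 + 4ac + 8a^2 − 12a    [distributive law]
= 6c^2 + 16ac − 4c + 16a − 42 + 8a^2    [combine like terms]

6c^2 + 16ac − 4c + 16a − 42 + 8a^2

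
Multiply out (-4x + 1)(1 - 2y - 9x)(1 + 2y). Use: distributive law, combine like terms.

-13x - 18xy + 16xy² + 36x² + 72x²y + 1 - 4y²

(-4x + 1)(1 - 2y - 9x)(1 + 2y)
= (-4x + 8xy + 36x² + 1 - 2y - 9x)(1 + 2y)    [distributive law]
= (-13x + 8xy + 36x² + 1 - 2y)(1 + 2y)    [combine like terms]
= -13x - 26xy + 8xy + 16xy² + 36x² + 72x²y + 1 + 2y - 2y - 4y²    [distributive law]
= -13x - 18xy + 16xy² + 36x² + 72x²y + 1 - 4y²    [combine like terms]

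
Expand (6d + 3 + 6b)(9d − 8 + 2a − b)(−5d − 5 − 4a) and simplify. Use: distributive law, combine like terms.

−270d^3 − 165d^2 − 276ad^2 + 225d − 6ad − 48a^2d − 240bd^2 + 15bd − 252abd + 120 + 66a − 24a^2 + 255b + 144ab − 48a^2b + 30b^2d + 30b^2 + 24ab^2

(6d + 3 + 6b)(9d − 8 + 2a − b)(−5d − 5 − 4a)
= (54d^2 − 48d + 12ad − 6bd + 27d − 24 + 6a − 3b + 54bd − 48b + 12ab − 6b^2)(−5d − 5 − 4a)    [distributive law]
= (54d^2 − 21d + 12ad + 48bd − 24 + 6a − 51b + 12ab − 6b^2)(−5d − 5 − 4a)    [combine like terms]
= −270d^3 − 270d^2 − 216ad^2 + 105d^2 + 105d + 84ad − 60ad^2 − 60ad − 48a^2d − 240bd^2 − 240bd − 192abd + 120d + 120 + 96a − 30ad − 30a − 24a^2 + 255bd + 255b + 204ab − 60abd − 60ab − 48a^2b + 30b^2d + 30b^2 + 24ab^2    [distributive law]
= −270d^3 − 165d^2 − 276ad^2 + 225d − 6ad − 48a^2d − 240bd^2 + 15bd − 252abd + 120 + 66a − 24a^2 + 255b + 144ab − 48a^2b + 30b^2d + 30b^2 + 24ab^2    [combine like terms]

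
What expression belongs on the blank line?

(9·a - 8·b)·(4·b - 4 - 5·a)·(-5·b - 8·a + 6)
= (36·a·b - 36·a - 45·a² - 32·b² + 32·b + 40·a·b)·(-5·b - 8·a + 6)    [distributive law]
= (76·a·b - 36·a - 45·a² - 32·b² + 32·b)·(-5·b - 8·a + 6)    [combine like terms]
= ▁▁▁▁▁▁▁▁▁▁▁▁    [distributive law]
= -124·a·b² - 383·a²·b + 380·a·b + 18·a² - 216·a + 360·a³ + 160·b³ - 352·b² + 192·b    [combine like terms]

By distributive law:

-380·a·b² - 608·a²·b + 456·a·b + 180·a·b + 288·a² - 216·a + 225·a²·b + 360·a³ - 270·a² + 160·b³ + 256·a·b² - 192·b² - 160·b² - 256·a·b + 192·b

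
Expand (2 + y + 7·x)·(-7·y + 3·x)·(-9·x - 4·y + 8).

-266·x·y - 112·y + 114·x² + 48·x + 247·x·y² + 28·y³ + 330·x²·y - 189·x³

(2 + y + 7·x)·(-7·y + 3·x)·(-9·x - 4·y + 8)
= (-14·y + 6·x - 7·y² + 3·x·y - 49·x·y + 21·x²)·(-9·x - 4·y + 8)    [distributive law]
= (-14·y + 6·x - 7·y² - 46·x·y + 21·x²)·(-9·x - 4·y + 8)    [combine like terms]
= 126·x·y + 56·y² - 112·y - 54·x² - 24·x·y + 48·x + 63·x·y² + 28·y³ - 56·y² + 414·x²·y + 184·x·y² - 368·x·y - 189·x³ - 84·x²·y + 168·x²    [distributive law]
= -266·x·y - 112·y + 114·x² + 48·x + 247·x·y² + 28·y³ + 330·x²·y - 189·x³    [combine like terms]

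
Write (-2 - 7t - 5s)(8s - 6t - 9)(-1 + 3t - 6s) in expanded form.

-137s - 337st - 134s^2 - 21t + 183t^2 - 18 - 330st^2 + 36s^2t + 126t^3 + 240s^3

(-2 - 7t - 5s)(8s - 6t - 9)(-1 + 3t - 6s)
= (-16s + 12t + 18 - 56st + 42t^2 + 63t - 40s^2 + 30st + 45s)(-1 + 3t - 6s)    [distributive law]
= (29s + 75t + 18 - 26st + 42t^2 - 40s^2)(-1 + 3t - 6s)    [combine like terms]
= -29s + 87st - 174s^2 - 75t + 225t^2 - 450st - 18 + 54t - 108s + 26st - 78st^2 + 156s^2t - 42t^2 + 126t^3 - 252st^2 + 40s^2 - 120s^2t + 240s^3    [distributive law]
= -137s - 337st - 134s^2 - 21t + 183t^2 - 18 - 330st^2 + 36s^2t + 126t^3 + 240s^3    [combine like terms]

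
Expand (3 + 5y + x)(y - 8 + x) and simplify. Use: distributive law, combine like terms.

-37y - 24 - 5x + 5y^2 + 6xy + x^2

(3 + 5y + x)(y - 8 + x)
= 3y - 24 + 3x + 5y^2 - 40y + 5xy + xy - 8x + x^2    [distributive law]
= -37y - 24 - 5x + 5y^2 + 6xy + x^2    [combine like terms]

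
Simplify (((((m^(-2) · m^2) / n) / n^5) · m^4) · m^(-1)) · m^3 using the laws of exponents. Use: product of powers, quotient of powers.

m^6·n^(-6)

(((((m^(-2) · m^2) / n) / n^5) · m^4) · m^(-1)) · m^3
= ((((m^0 / n) / n^5) · m^4) · m^(-1)) · m^3    [product of powers]
= m^6·n^(-6)    [quotient of powers; product of powers]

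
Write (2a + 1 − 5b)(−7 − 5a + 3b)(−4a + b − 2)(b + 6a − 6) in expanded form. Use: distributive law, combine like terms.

(2a + 1 − 5b)(−7 − 5a + 3b)(−4a + b − 2)(b + 6a − 6)
= (−14a − 10a^2 + 6ab − 7 − 5a + 3b + 35b + 25ab − 15b^2)(−4a + b − 2)(b + 6a − 6)    [distributive law]
= (−19a − 10a^2 + 31ab − 7 + 38b − 15b^2)(−4a + b − 2)(b + 6a − 6)    [combine like terms]
= (76a^2 − 19ab + 38a + 40a^3 − 10a^2b + 20a^2 − 124a^2b + 31ab^2 − 62ab + 28a − 7b + 14 − 152ab + 38b^2 − 76b + 60ab^2 − 15b^3 + 30b^2)(b + 6a − 6)    [distributive law]
= (96a^2 − 233ab + 66a + 40a^3 − 134a^2b + 91ab^2 − 83b + 14 + 68b^2 − 15b^3)(b + 6a − 6)    [combine like terms]
= 96a^2b + 576a^3 − 576a^2 − 233ab^2 − 1398a^2b + 1398ab + 66ab + 396a^2 − 396a + 40a^3b + 240a^4 − 240a^3 − 134a^2b^2 − 804a^3b + 804a^2b + 91ab^3 + 546a^2b^2 − 546ab^2 − 83b^2 − 498ab + 498b + 14b + 84a − 84 + 68b^3 + 408ab^2 − 408b^2 − 15b^4 − 90ab^3 + 90b^3    [distributive law]
= −498a^2b + 336a^3 − 180a^2 − 371ab^2 + 966ab − 312a − 764a^3b + 240a^4 + 412a^2b^2 + ab^3 − 491b^2 + 512b − 84 + 158b^3 − 15b^4    [combine like terms]

−498a^2b + 336a^3 − 180a^2 − 371ab^2 + 966ab − 312a − 764a^3b + 240a^4 + 412a^2b^2 + ab^3 − 491b^2 + 512b − 84 + 158b^3 − 15b^4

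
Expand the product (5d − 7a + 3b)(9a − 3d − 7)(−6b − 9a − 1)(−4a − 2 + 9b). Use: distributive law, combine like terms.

(5d − 7a + 3b)(9a − 3d − 7)(−6b − 9a − 1)(−4a − 2 + 9b)
= (45ad − 15d² − 35d − 63a² + 21ad + 49a + 27ab − 9bd − 21b)(−6b − 9a − 1)(−4a − 2 + 9b)    [distributive law]
= (66ad − 15d² − 35d − 63a² + 49a + 27ab − 9bd − 21b)(−6b − 9a − 1)(−4a − 2 + 9b)    [combine like terms]
= (−396abd − 594a²d − 66ad + 90bd² + 135ad² + 15d² + 210bd + 315ad + 35d + 378a²b + 567a³ + 63a² − 294ab − 441a² − 49a − 162ab² − 243a²b − 27ab + 54b²d + 81abd + 9bd + 126b² + 189ab + 21b)(−4a − 2 + 9b)    [distributive law]
= (−315abd − 594a²d + 249ad + 90bd² + 135ad² + 15d² + 219bd + 35d + 135a²b + 567a³ − 378a² − 132ab − 49a − 162ab² + 54b²d + 126b² + 21b)(−4a − 2 + 9b)    [combine like terms]
= 1260a²bd + 630abd − 2835ab²d + 2376a³d + 1188a²d − 5346a²bd − 996a²d − 498ad + 2241abd − 360abd² − 180bd² + 810b²d² − 540a²d² − 270ad² + 1215abd² − 60ad² − 30d² + 135bd² − 876abd − 438bd + 1971b²d − 140ad − 70d + 315bd − 540a³b − 270a²b + 1215a²b² − 2268a⁴ − 1134a³ + 5103a³b + 1512a³ + 756a² − 3402a²b + 528a²b + 264ab − 1188ab² + 196a² + 98a − 441ab + 648a²b² + 324ab² − 1458ab³ − 216ab²d − 108b²d + 486b³d − 504ab² − 252b² + 1134b³ − 84ab − 42b + 189b²    [distributive law]
= −4086a²bd + 1995abd − 3051ab²d + 2376a³d + 192a²d − 638ad + 855abd² − 45bd² + 810b²d² − 540a²d² − 330ad² − 30d² − 123bd + 1863b²d − 70d + 4563a³b − 3144a²b + 1863a²b² − 2268a⁴ + 378a³ + 952a² − 261ab − 1368ab² + 98a − 1458ab³ + 486b³d − 63b² + 1134b³ − 42b    [combine like terms]

−4086a²bd + 1995abd − 3051ab²d + 2376a³d + 192a²d − 638ad + 855abd² − 45bd² + 810b²d² − 540a²d² − 330ad² − 30d² − 123bd + 1863b²d − 70d + 4563a³b − 3144a²b + 1863a²b² − 2268a⁴ + 378a³ + 952a² − 261ab − 1368ab² + 98a − 1458ab³ + 486b³d − 63b² + 1134b³ − 42b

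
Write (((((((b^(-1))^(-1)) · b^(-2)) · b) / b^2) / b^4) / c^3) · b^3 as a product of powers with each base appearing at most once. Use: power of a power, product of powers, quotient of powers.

b^(-3)·c^(-3)

(((((((b^(-1))^(-1)) · b^(-2)) · b) / b^2) / b^4) / c^3) · b^3
= (((((b · b^(-2)) · b) / b^2) / b^4) / c^3) · b^3    [power of a power]
= ((((b^(-1) · b) / b^2) / b^4) / c^3) · b^3    [product of powers]
= (((b^0 / b^2) / b^4) / c^3) · b^3    [product of powers]
= ((b^(-2) / b^4) / c^3) · b^3    [quotient of powers]
= (b^(-6) / c^3) · b^3    [quotient of powers]
= b^(-3)·c^(-3)    [quotient of powers; product of powers]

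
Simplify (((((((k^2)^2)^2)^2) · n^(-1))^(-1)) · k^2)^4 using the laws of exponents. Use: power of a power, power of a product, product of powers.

k^(-56)n^4

(((((((k^2)^2)^2)^2) · n^(-1))^(-1)) · k^2)^4
= (((((((k^2)^2)^2)^2) · n^(-1))^(-1))^4) · ((k^2)^4)    [power of a product]
= ((((((k^2)^2)^2)^2) · n^(-1))^(-4)) · ((k^2)^4)    [power of a power]
= ((((((k^2)^2)^2)^2)^(-4)) · ((n^(-1))^(-4))) · ((k^2)^4)    [power of a product]
= (((((k^2)^2)^2)^(-8)) · ((n^(-1))^(-4))) · ((k^2)^4)    [power of a power]
= ((((k^2)^2)^(-16)) · ((n^(-1))^(-4))) · ((k^2)^4)    [power of a power]
= (((k^2)^(-32)) · ((n^(-1))^(-4))) · ((k^2)^4)    [power of a power]
= (k^(-64) · ((n^(-1))^(-4))) · ((k^2)^4)    [power of a power]
= (k^(-64) · n^4) · ((k^2)^4)    [power of a power]
= (k^(-64) · n^4) · k^8    [power of a power]
= k^(-56)n^4    [product of powers]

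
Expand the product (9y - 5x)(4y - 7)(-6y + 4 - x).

-216y^3 + 522y^2 + 84xy^2 - 252y - 227xy + 20x^2y + 140x - 35x^2

(9y - 5x)(4y - 7)(-6y + 4 - x)
= (36y^2 - 63y - 20xy + 35x)(-6y + 4 - x)    [distributive law]
= -216y^3 + 144y^2 - 36xy^2 + 378y^2 - 252y + 63xy + 120xy^2 - 80xy + 20x^2y - 210xy + 140x - 35x^2    [distributive law]
= -216y^3 + 522y^2 + 84xy^2 - 252y - 227xy + 20x^2y + 140x - 35x^2    [combine like terms]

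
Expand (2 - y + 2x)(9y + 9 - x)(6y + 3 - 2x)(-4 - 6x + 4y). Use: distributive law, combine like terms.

432y^2 - 150xy^2 + 324y^3 - 324y - 1302xy - 762x^2y - 216 - 372x + 80x^2 + 212x^3 + 852xy^3 - 216y^4 - 992x^2y^2 + 316x^3y - 24x^4

(2 - y + 2x)(9y + 9 - x)(6y + 3 - 2x)(-4 - 6x + 4y)
= (18y + 18 - 2x - 9y^2 - 9y + xy + 18xy + 18x - 2x^2)(6y + 3 - 2x)(-4 - 6x + 4y)    [distributive law]
= (9y + 18 + 16x - 9y^2 + 19xy - 2x^2)(6y + 3 - 2x)(-4 - 6x + 4y)    [combine like terms]
= (54y^2 + 27y - 18xy + 108y + 54 - 36x + 96xy + 48x - 32x^2 - 54y^3 - 27y^2 + 18xy^2 + 114xy^2 + 57xy - 38x^2y - 12x^2y - 6x^2 + 4x^3)(-4 - 6x + 4y)    [distributive law]
= (27y^2 + 135y + 135xy + 54 + 12x - 38x^2 - 54y^3 + 132xy^2 - 50x^2y + 4x^3)(-4 - 6x + 4y)    [combine like terms]
= -108y^2 - 162xy^2 + 108y^3 - 540y - 810xy + 540y^2 - 540xy - 810x^2y + 540xy^2 - 216 - 324x + 216y - 48x - 72x^2 + 48xy + 152x^2 + 228x^3 - 152x^2y + 216y^3 + 324xy^3 - 216y^4 - 528xy^2 - 792x^2y^2 + 528xy^3 + 200x^2y + 300x^3y - 200x^2y^2 - 16x^3 - 24x^4 + 16x^3y    [distributive law]
= 432y^2 - 150xy^2 + 324y^3 - 324y - 1302xy - 762x^2y - 216 - 372x + 80x^2 + 212x^3 + 852xy^3 - 216y^4 - 992x^2y^2 + 316x^3y - 24x^4    [combine like terms]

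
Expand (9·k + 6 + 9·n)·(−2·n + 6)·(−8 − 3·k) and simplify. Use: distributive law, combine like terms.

18·k·n + 54·k^2·n − 540·k − 162·k^2 − 336·n − 288 + 144·n^2 + 54·k·n^2

(9·k + 6 + 9·n)·(−2·n + 6)·(−8 − 3·k)
= (−18·k·n + 54·k − 12·n + 36 − 18·n^2 + 54·n)·(−8 − 3·k)    [distributive law]
= (−18·k·n + 54·k + 42·n + 36 − 18·n^2)·(−8 − 3·k)    [combine like terms]
= 144·k·n + 54·k^2·n − 432·k − 162·k^2 − 336·n − 126·k·n − 288 − 108·k + 144·n^2 + 54·k·n^2    [distributive law]
= 18·k·n + 54·k^2·n − 540·k − 162·k^2 − 336·n − 288 + 144·n^2 + 54·k·n^2    [combine like terms]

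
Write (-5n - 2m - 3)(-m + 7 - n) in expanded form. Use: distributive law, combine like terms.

7mn - 32n + 5n² + 2m² - 11m - 21

(-5n - 2m - 3)(-m + 7 - n)
= 5mn - 35n + 5n² + 2m² - 14m + 2mn + 3m - 21 + 3n    [distributive law]
= 7mn - 32n + 5n² + 2m² - 11m - 21    [combine like terms]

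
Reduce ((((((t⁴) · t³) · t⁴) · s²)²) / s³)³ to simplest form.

s³t⁶⁶

((((((t⁴) · t³) · t⁴) · s²)²) / s³)³
= ((((((t⁴) · t³) · t⁴) · s²)²)³) / ((s³)³)    [power of a quotient]
= (((((t⁴) · t³) · t⁴) · s²)⁶) / ((s³)³)    [power of a power]
= (((((t⁴) · t³) · t⁴)⁶) · ((s²)⁶)) / ((s³)³)    [power of a product]
= (((((t⁴) · t³)⁶) · ((t⁴)⁶)) · ((s²)⁶)) / ((s³)³)    [power of a product]
= (((((t⁴)⁶) · ((t³)⁶)) · ((t⁴)⁶)) · ((s²)⁶)) / ((s³)³)    [power of a product]
= ((((t²⁴) · ((t³)⁶)) · ((t⁴)⁶)) · ((s²)⁶)) / ((s³)³)    [power of a power]
= (((t²⁴ · t¹⁸) · ((t⁴)⁶)) · ((s²)⁶)) / ((s³)³)    [power of a power]
= ((t⁴² · ((t⁴)⁶)) · ((s²)⁶)) / ((s³)³)    [product of powers]
= ((t⁴² · t²⁴) · ((s²)⁶)) / ((s³)³)    [power of a power]
= (t⁶⁶ · ((s²)⁶)) / ((s³)³)    [product of powers]
= (t⁶⁶ · s¹²) / ((s³)³)    [power of a power]
= (t⁶⁶ · s¹²) / s⁹    [power of a power]
= s³t⁶⁶    [quotient of powers]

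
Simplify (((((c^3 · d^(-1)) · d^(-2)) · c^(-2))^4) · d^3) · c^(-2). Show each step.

c^2d^(-9)

(((((c^3 · d^(-1)) · d^(-2)) · c^(-2))^4) · d^3) · c^(-2)
= (((((c^3 · d^(-1)) · d^(-2))^4) · ((c^(-2))^4)) · d^3) · c^(-2)    [power of a product]
= (((((c^3 · d^(-1))^4) · ((d^(-2))^4)) · ((c^(-2))^4)) · d^3) · c^(-2)    [power of a product]
= ((((((c^3)^4) · ((d^(-1))^4)) · ((d^(-2))^4)) · ((c^(-2))^4)) · d^3) · c^(-2)    [power of a product]
= ((((c^12 · ((d^(-1))^4)) · ((d^(-2))^4)) · ((c^(-2))^4)) · d^3) · c^(-2)    [power of a power]
= ((((c^12 · d^(-4)) · ((d^(-2))^4)) · ((c^(-2))^4)) · d^3) · c^(-2)    [power of a power]
= ((((c^12 · d^(-4)) · d^(-8)) · ((c^(-2))^4)) · d^3) · c^(-2)    [power of a power]
= ((((c^12 · d^(-4)) · d^(-8)) · c^(-8)) · d^3) · c^(-2)    [power of a power]
= c^2d^(-9)    [product of powers]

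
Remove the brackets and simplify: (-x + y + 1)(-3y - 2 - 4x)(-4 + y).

2xy - xy^2 + 8x - 16x^2 + 4x^2y + 7y^2 - 3y^3 + 18y + 8

(-x + y + 1)(-3y - 2 - 4x)(-4 + y)
= (3xy + 2x + 4x^2 - 3y^2 - 2y - 4xy - 3y - 2 - 4x)(-4 + y)    [distributive law]
= (-xy - 2x + 4x^2 - 3y^2 - 5y - 2)(-4 + y)    [combine like terms]
= 4xy - xy^2 + 8x - 2xy - 16x^2 + 4x^2y + 12y^2 - 3y^3 + 20y - 5y^2 + 8 - 2y    [distributive law]
= 2xy - xy^2 + 8x - 16x^2 + 4x^2y + 7y^2 - 3y^3 + 18y + 8    [combine like terms]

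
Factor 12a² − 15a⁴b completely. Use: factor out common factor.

12a² − 15a⁴b
= 3(4a² − 5a⁴b)    [factor out 3]
= 3a²(4 − 5a²b)    [factor out a²]

3a²(4 − 5a²b)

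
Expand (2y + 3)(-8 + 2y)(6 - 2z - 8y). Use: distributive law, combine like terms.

(2y + 3)(-8 + 2y)(6 - 2z - 8y)
= (-16y + 4y² - 24 + 6y)(6 - 2z - 8y)    [distributive law]
= (-10y + 4y² - 24)(6 - 2z - 8y)    [combine like terms]
= -60y + 20yz + 80y² + 24y² - 8y²z - 32y³ - 144 + 48z + 192y    [distributive law]
= 132y + 20yz + 104y² - 8y²z - 32y³ - 144 + 48z    [combine like terms]

132y + 20yz + 104y² - 8y²z - 32y³ - 144 + 48z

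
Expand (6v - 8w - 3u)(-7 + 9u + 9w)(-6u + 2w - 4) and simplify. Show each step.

(6v - 8w - 3u)(-7 + 9u + 9w)(-6u + 2w - 4)
= (-42v + 54uv + 54vw + 56w - 72uw - 72w^2 + 21u - 27u^2 - 27uw)(-6u + 2w - 4)    [distributive law]
= (-42v + 54uv + 54vw + 56w - 99uw - 72w^2 + 21u - 27u^2)(-6u + 2w - 4)    [combine like terms]
= 252uv - 84vw + 168v - 324u^2v + 108uvw - 216uv - 324uvw + 108vw^2 - 216vw - 336uw + 112w^2 - 224w + 594u^2w - 198uw^2 + 396uw + 432uw^2 - 144w^3 + 288w^2 - 126u^2 + 42uw - 84u + 162u^3 - 54u^2w + 108u^2    [distributive law]
= 36uv - 300vw + 168v - 324u^2v - 216uvw + 108vw^2 + 102uw + 400w^2 - 224w + 540u^2w + 234uw^2 - 144w^3 - 18u^2 - 84u + 162u^3    [combine like terms]

36uv - 300vw + 168v - 324u^2v - 216uvw + 108vw^2 + 102uw + 400w^2 - 224w + 540u^2w + 234uw^2 - 144w^3 - 18u^2 - 84u + 162u^3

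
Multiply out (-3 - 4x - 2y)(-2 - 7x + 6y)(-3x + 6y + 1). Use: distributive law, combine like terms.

(-3 - 4x - 2y)(-2 - 7x + 6y)(-3x + 6y + 1)
= (6 + 21x - 18y + 8x + 28x² - 24xy + 4y + 14xy - 12y²)(-3x + 6y + 1)    [distributive law]
= (6 + 29x - 14y + 28x² - 10xy - 12y²)(-3x + 6y + 1)    [combine like terms]
= -18x + 36y + 6 - 87x² + 174xy + 29x + 42xy - 84y² - 14y - 84x³ + 168x²y + 28x² + 30x²y - 60xy² - 10xy + 36xy² - 72y³ - 12y²    [distributive law]
= 11x + 22y + 6 - 59x² + 206xy - 96y² - 84x³ + 198x²y - 24xy² - 72y³    [combine like terms]

11x + 22y + 6 - 59x² + 206xy - 96y² - 84x³ + 198x²y - 24xy² - 72y³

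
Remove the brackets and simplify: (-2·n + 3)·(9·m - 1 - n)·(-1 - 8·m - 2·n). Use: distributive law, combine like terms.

(-2·n + 3)·(9·m - 1 - n)·(-1 - 8·m - 2·n)
= (-18·m·n + 2·n + 2·n^2 + 27·m - 3 - 3·n)·(-1 - 8·m - 2·n)    [distributive law]
= (-18·m·n - n + 2·n^2 + 27·m - 3)·(-1 - 8·m - 2·n)    [combine like terms]
= 18·m·n + 144·m^2·n + 36·m·n^2 + n + 8·m·n + 2·n^2 - 2·n^2 - 16·m·n^2 - 4·n^3 - 27·m - 216·m^2 - 54·m·n + 3 + 24·m + 6·n    [distributive law]
= -28·m·n + 144·m^2·n + 20·m·n^2 + 7·n - 4·n^3 - 3·m - 216·m^2 + 3    [combine like terms]

-28·m·n + 144·m^2·n + 20·m·n^2 + 7·n - 4·n^3 - 3·m - 216·m^2 + 3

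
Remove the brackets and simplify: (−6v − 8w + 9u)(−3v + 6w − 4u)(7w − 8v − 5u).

(−6v − 8w + 9u)(−3v + 6w − 4u)(7w − 8v − 5u)
= (18v² − 36vw + 24uv + 24vw − 48w² + 32uw − 27uv + 54uw − 36u²)(7w − 8v − 5u)    [distributive law]
= (18v² − 12vw − 3uv − 48w² + 86uw − 36u²)(7w − 8v − 5u)    [combine like terms]
= 126v²w − 144v³ − 90uv² − 84vw² + 96v²w + 60uvw − 21uvw + 24uv² + 15u²v − 336w³ + 384vw² + 240uw² + 602uw² − 688uvw − 430u²w − 252u²w + 288u²v + 180u³    [distributive law]
= 222v²w − 144v³ − 66uv² + 300vw² − 649uvw + 303u²v − 336w³ + 842uw² − 682u²w + 180u³    [combine like terms]

222v²w − 144v³ − 66uv² + 300vw² − 649uvw + 303u²v − 336w³ + 842uw² − 682u²w + 180u³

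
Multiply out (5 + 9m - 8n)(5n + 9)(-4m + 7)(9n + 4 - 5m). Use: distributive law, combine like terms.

(5 + 9m - 8n)(5n + 9)(-4m + 7)(9n + 4 - 5m)
= (25n + 45 + 45mn + 81m - 40n² - 72n)(-4m + 7)(9n + 4 - 5m)    [distributive law]
= (-47n + 45 + 45mn + 81m - 40n²)(-4m + 7)(9n + 4 - 5m)    [combine like terms]
= (188mn - 329n - 180m + 315 - 180m²n + 315mn - 324m² + 567m + 160mn² - 280n²)(9n + 4 - 5m)    [distributive law]
= (503mn - 329n + 387m + 315 - 180m²n - 324m² + 160mn² - 280n²)(9n + 4 - 5m)    [combine like terms]
= 4527mn² + 2012mn - 2515m²n - 2961n² - 1316n + 1645mn + 3483mn + 1548m - 1935m² + 2835n + 1260 - 1575m - 1620m²n² - 720m²n + 900m³n - 2916m²n - 1296m² + 1620m³ + 1440mn³ + 640mn² - 800m²n² - 2520n³ - 1120n² + 1400mn²    [distributive law]
= 6567mn² + 7140mn - 6151m²n - 4081n² + 1519n - 27m - 3231m² + 1260 - 2420m²n² + 900m³n + 1620m³ + 1440mn³ - 2520n³    [combine like terms]

6567mn² + 7140mn - 6151m²n - 4081n² + 1519n - 27m - 3231m² + 1260 - 2420m²n² + 900m³n + 1620m³ + 1440mn³ - 2520n³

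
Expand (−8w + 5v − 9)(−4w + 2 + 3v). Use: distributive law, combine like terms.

(−8w + 5v − 9)(−4w + 2 + 3v)
= 32w² − 16w − 24vw − 20vw + 10v + 15v² + 36w − 18 − 27v    [distributive law]
= 32w² + 20w − 44vw − 17v + 15v² − 18    [combine like terms]

32w² + 20w − 44vw − 17v + 15v² − 18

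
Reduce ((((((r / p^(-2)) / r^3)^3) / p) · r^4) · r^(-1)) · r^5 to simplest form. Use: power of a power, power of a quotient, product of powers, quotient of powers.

((((((r / p^(-2)) / r^3)^3) / p) · r^4) · r^(-1)) · r^5
= ((((((r / p^(-2))^3) / ((r^3)^3)) / p) · r^4) · r^(-1)) · r^5    [power of a quotient]
= ((((((r^3) / ((p^(-2))^3)) / ((r^3)^3)) / p) · r^4) · r^(-1)) · r^5    [power of a quotient]
= (((((r^3 / p^(-6)) / ((r^3)^3)) / p) · r^4) · r^(-1)) · r^5    [power of a power]
= (((((r^3 / p^(-6)) / r^9) / p) · r^4) · r^(-1)) · r^5    [power of a power]
= p^5·r^2    [quotient of powers; product of powers]

p^5·r^2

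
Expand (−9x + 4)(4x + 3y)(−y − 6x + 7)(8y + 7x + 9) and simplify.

1773x^2y^2 + 3114x^3y − 2941x^2y + 1512x^4 − 492x^3 − 2348x^2 + 216xy^3 − 2057xy^2 − 1009xy + 1008x − 96y^3 + 564y^2 + 756y

(−9x + 4)(4x + 3y)(−y − 6x + 7)(8y + 7x + 9)
= (−36x^2 − 27xy + 16x + 12y)(−y − 6x + 7)(8y + 7x + 9)    [distributive law]
= (36x^2y + 216x^3 − 252x^2 + 27xy^2 + 162x^2y − 189xy − 16xy − 96x^2 + 112x − 12y^2 − 72xy + 84y)(8y + 7x + 9)    [distributive law]
= (198x^2y + 216x^3 − 348x^2 + 27xy^2 − 277xy + 112x − 12y^2 + 84y)(8y + 7x + 9)    [combine like terms]
= 1584x^2y^2 + 1386x^3y + 1782x^2y + 1728x^3y + 1512x^4 + 1944x^3 − 2784x^2y − 2436x^3 − 3132x^2 + 216xy^3 + 189x^2y^2 + 243xy^2 − 2216xy^2 − 1939x^2y − 2493xy + 896xy + 784x^2 + 1008x − 96y^3 − 84xy^2 − 108y^2 + 672y^2 + 588xy + 756y    [distributive law]
= 1773x^2y^2 + 3114x^3y − 2941x^2y + 1512x^4 − 492x^3 − 2348x^2 + 216xy^3 − 2057xy^2 − 1009xy + 1008x − 96y^3 + 564y^2 + 756y    [combine like terms]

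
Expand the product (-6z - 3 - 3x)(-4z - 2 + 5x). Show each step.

24z^2 + 24z - 18xz + 6 - 9x - 15x^2

(-6z - 3 - 3x)(-4z - 2 + 5x)
= 24z^2 + 12z - 30xz + 12z + 6 - 15x + 12xz + 6x - 15x^2    [distributive law]
= 24z^2 + 24z - 18xz + 6 - 9x - 15x^2    [combine like terms]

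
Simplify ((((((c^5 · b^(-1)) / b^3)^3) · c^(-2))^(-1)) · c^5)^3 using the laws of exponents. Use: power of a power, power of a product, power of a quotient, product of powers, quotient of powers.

b^36c^(-24)

((((((c^5 · b^(-1)) / b^3)^3) · c^(-2))^(-1)) · c^5)^3
= ((((((c^5 · b^(-1)) / b^3)^3) · c^(-2))^(-1))^3) · ((c^5)^3)    [power of a product]
= (((((c^5 · b^(-1)) / b^3)^3) · c^(-2))^(-3)) · ((c^5)^3)    [power of a power]
= (((((c^5 · b^(-1)) / b^3)^3)^(-3)) · ((c^(-2))^(-3))) · ((c^5)^3)    [power of a product]
= ((((c^5 · b^(-1)) / b^3)^(-9)) · ((c^(-2))^(-3))) · ((c^5)^3)    [power of a power]
= ((((c^5 · b^(-1))^(-9)) / ((b^3)^(-9))) · ((c^(-2))^(-3))) · ((c^5)^3)    [power of a quotient]
= (((((c^5)^(-9)) · ((b^(-1))^(-9))) / ((b^3)^(-9))) · ((c^(-2))^(-3))) · ((c^5)^3)    [power of a product]
= (((c^(-45) · ((b^(-1))^(-9))) / ((b^3)^(-9))) · ((c^(-2))^(-3))) · ((c^5)^3)    [power of a power]
= (((c^(-45) · b^9) / ((b^3)^(-9))) · ((c^(-2))^(-3))) · ((c^5)^3)    [power of a power]
= (((c^(-45) · b^9) / b^(-27)) · ((c^(-2))^(-3))) · ((c^5)^3)    [power of a power]
= (((c^(-45) · b^9) / b^(-27)) · c^6) · ((c^5)^3)    [power of a power]
= (((c^(-45) · b^9) / b^(-27)) · c^6) · c^15    [power of a power]
= b^36c^(-24)    [quotient of powers; product of powers]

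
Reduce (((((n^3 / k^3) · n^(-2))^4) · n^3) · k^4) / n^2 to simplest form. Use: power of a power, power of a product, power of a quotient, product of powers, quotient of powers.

(((((n^3 / k^3) · n^(-2))^4) · n^3) · k^4) / n^2
= (((((n^3 / k^3)^4) · ((n^(-2))^4)) · n^3) · k^4) / n^2    [power of a product]
= ((((((n^3)^4) / ((k^3)^4)) · ((n^(-2))^4)) · n^3) · k^4) / n^2    [power of a quotient]
= ((((n^12 / ((k^3)^4)) · ((n^(-2))^4)) · n^3) · k^4) / n^2    [power of a power]
= ((((n^12 / k^12) · ((n^(-2))^4)) · n^3) · k^4) / n^2    [power of a power]
= ((((n^12 / k^12) · n^(-8)) · n^3) · k^4) / n^2    [power of a power]
= k^(-8)n^5    [quotient of powers; product of powers]

k^(-8)n^5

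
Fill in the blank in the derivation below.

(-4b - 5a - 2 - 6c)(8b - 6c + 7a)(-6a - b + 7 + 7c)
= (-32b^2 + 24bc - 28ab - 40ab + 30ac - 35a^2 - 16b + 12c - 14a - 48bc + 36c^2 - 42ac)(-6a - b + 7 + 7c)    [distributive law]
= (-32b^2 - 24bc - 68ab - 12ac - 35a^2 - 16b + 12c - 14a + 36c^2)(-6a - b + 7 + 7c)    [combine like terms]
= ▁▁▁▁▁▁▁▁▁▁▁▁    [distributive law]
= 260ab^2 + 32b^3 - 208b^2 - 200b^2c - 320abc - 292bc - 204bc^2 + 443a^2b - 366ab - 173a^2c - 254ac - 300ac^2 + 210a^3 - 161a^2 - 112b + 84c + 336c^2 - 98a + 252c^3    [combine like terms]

After distributive law, the bracketed line is:

192ab^2 + 32b^3 - 224b^2 - 224b^2c + 144abc + 24b^2c - 168bc - 168bc^2 + 408a^2b + 68ab^2 - 476ab - 476abc + 72a^2c + 12abc - 84ac - 84ac^2 + 210a^3 + 35a^2b - 245a^2 - 245a^2c + 96ab + 16b^2 - 112b - 112bc - 72ac - 12bc + 84c + 84c^2 + 84a^2 + 14ab - 98a - 98ac - 216ac^2 - 36bc^2 + 252c^2 + 252c^3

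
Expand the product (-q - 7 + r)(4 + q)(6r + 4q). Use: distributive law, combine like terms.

(-q - 7 + r)(4 + q)(6r + 4q)
= (-4q - q² - 28 - 7q + 4r + qr)(6r + 4q)    [distributive law]
= (-11q - q² - 28 + 4r + qr)(6r + 4q)    [combine like terms]
= -66qr - 44q² - 6q²r - 4q³ - 168r - 112q + 24r² + 16qr + 6qr² + 4q²r    [distributive law]
= -50qr - 44q² - 2q²r - 4q³ - 168r - 112q + 24r² + 6qr²    [combine like terms]

-50qr - 44q² - 2q²r - 4q³ - 168r - 112q + 24r² + 6qr²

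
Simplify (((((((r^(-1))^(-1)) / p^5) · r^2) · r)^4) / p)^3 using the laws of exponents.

p^(-63)r^48

(((((((r^(-1))^(-1)) / p^5) · r^2) · r)^4) / p)^3
= (((((((r^(-1))^(-1)) / p^5) · r^2) · r)^4)^3) / (p^3)    [power of a quotient]
= ((((((r^(-1))^(-1)) / p^5) · r^2) · r)^12) / (p^3)    [power of a power]
= ((((((r^(-1))^(-1)) / p^5) · r^2)^12) · (r^12)) / (p^3)    [power of a product]
= ((((((r^(-1))^(-1)) / p^5)^12) · ((r^2)^12)) · (r^12)) / (p^3)    [power of a product]
= ((((((r^(-1))^(-1))^12) / ((p^5)^12)) · ((r^2)^12)) · (r^12)) / (p^3)    [power of a quotient]
= (((((r^(-1))^(-12)) / ((p^5)^12)) · ((r^2)^12)) · (r^12)) / (p^3)    [power of a power]
= (((r^12 / ((p^5)^12)) · ((r^2)^12)) · (r^12)) / (p^3)    [power of a power]
= (((r^12 / p^60) · ((r^2)^12)) · (r^12)) / (p^3)    [power of a power]
= (((r^12 / p^60) · r^24) · (r^12)) / (p^3)    [power of a power]
= p^(-63)r^48    [quotient of powers; product of powers]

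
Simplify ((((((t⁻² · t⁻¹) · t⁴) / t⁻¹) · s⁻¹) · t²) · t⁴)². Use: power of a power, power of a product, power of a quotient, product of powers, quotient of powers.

((((((t⁻² · t⁻¹) · t⁴) / t⁻¹) · s⁻¹) · t²) · t⁴)²
= ((((((t⁻² · t⁻¹) · t⁴) / t⁻¹) · s⁻¹) · t²)²) · ((t⁴)²)    [power of a product]
= ((((((t⁻² · t⁻¹) · t⁴) / t⁻¹) · s⁻¹)²) · ((t²)²)) · ((t⁴)²)    [power of a product]
= ((((((t⁻² · t⁻¹) · t⁴) / t⁻¹)²) · ((s⁻¹)²)) · ((t²)²)) · ((t⁴)²)    [power of a product]
= ((((((t⁻² · t⁻¹) · t⁴)²) / ((t⁻¹)²)) · ((s⁻¹)²)) · ((t²)²)) · ((t⁴)²)    [power of a quotient]
= ((((((t⁻² · t⁻¹)²) · ((t⁴)²)) / ((t⁻¹)²)) · ((s⁻¹)²)) · ((t²)²)) · ((t⁴)²)    [power of a product]
= (((((((t⁻²)²) · ((t⁻¹)²)) · ((t⁴)²)) / ((t⁻¹)²)) · ((s⁻¹)²)) · ((t²)²)) · ((t⁴)²)    [power of a product]
= (((((t⁻⁴ · ((t⁻¹)²)) · ((t⁴)²)) / ((t⁻¹)²)) · ((s⁻¹)²)) · ((t²)²)) · ((t⁴)²)    [power of a power]
= (((((t⁻⁴ · t⁻²) · ((t⁴)²)) / ((t⁻¹)²)) · ((s⁻¹)²)) · ((t²)²)) · ((t⁴)²)    [power of a power]
= ((((t⁻⁶ · ((t⁴)²)) / ((t⁻¹)²)) · ((s⁻¹)²)) · ((t²)²)) · ((t⁴)²)    [product of powers]
= ((((t⁻⁶ · t⁸) / ((t⁻¹)²)) · ((s⁻¹)²)) · ((t²)²)) · ((t⁴)²)    [power of a power]
= (((t² / ((t⁻¹)²)) · ((s⁻¹)²)) · ((t²)²)) · ((t⁴)²)    [product of powers]
= (((t² / t⁻²) · ((s⁻¹)²)) · ((t²)²)) · ((t⁴)²)    [power of a power]
= ((t⁴ · ((s⁻¹)²)) · ((t²)²)) · ((t⁴)²)    [quotient of powers]
= ((t⁴ · s⁻²) · ((t²)²)) · ((t⁴)²)    [power of a power]
= ((t⁴ · s⁻²) · t⁴) · ((t⁴)²)    [power of a power]
= ((t⁴ · s⁻²) · t⁴) · t⁸    [power of a power]
= s⁻²t¹⁶    [product of powers]

s⁻²t¹⁶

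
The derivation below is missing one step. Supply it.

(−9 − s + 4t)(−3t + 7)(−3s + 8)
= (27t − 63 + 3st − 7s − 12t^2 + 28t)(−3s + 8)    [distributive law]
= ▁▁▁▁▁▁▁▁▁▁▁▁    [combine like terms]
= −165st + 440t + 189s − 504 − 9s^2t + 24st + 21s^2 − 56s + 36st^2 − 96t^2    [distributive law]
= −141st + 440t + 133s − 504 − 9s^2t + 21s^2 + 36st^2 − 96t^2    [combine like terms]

Applying combine like terms to the line above:

(55t − 63 + 3st − 7s − 12t^2)(−3s + 8)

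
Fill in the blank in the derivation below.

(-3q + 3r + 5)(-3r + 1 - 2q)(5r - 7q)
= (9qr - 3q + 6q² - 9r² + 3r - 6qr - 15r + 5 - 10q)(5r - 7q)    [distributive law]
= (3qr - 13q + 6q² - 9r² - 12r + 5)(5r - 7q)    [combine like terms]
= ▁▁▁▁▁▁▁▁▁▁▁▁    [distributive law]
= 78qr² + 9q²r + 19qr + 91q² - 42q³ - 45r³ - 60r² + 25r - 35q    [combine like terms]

By distributive law:

15qr² - 21q²r - 65qr + 91q² + 30q²r - 42q³ - 45r³ + 63qr² - 60r² + 84qr + 25r - 35q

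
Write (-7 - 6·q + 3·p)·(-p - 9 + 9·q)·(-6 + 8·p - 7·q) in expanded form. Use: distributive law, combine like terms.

624·p - 142·p^2 - 130·p·q - 378 - 387·q + 387·q^2 + 285·p^2·q - 663·p·q^2 + 378·q^3 - 24·p^3

(-7 - 6·q + 3·p)·(-p - 9 + 9·q)·(-6 + 8·p - 7·q)
= (7·p + 63 - 63·q + 6·p·q + 54·q - 54·q^2 - 3·p^2 - 27·p + 27·p·q)·(-6 + 8·p - 7·q)    [distributive law]
= (-20·p + 63 - 9·q + 33·p·q - 54·q^2 - 3·p^2)·(-6 + 8·p - 7·q)    [combine like terms]
= 120·p - 160·p^2 + 140·p·q - 378 + 504·p - 441·q + 54·q - 72·p·q + 63·q^2 - 198·p·q + 264·p^2·q - 231·p·q^2 + 324·q^2 - 432·p·q^2 + 378·q^3 + 18·p^2 - 24·p^3 + 21·p^2·q    [distributive law]
= 624·p - 142·p^2 - 130·p·q - 378 - 387·q + 387·q^2 + 285·p^2·q - 663·p·q^2 + 378·q^3 - 24·p^3    [combine like terms]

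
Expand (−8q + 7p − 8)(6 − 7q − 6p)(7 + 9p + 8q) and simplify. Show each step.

−328q + 785pq + 456q² + 496pq² + 448q³ − 345p²q + 198p + 516p² − 378p³ − 336

(−8q + 7p − 8)(6 − 7q − 6p)(7 + 9p + 8q)
= (−48q + 56q² + 48pq + 42p − 49pq − 42p² − 48 + 56q + 48p)(7 + 9p + 8q)    [distributive law]
= (8q + 56q² − pq + 90p − 42p² − 48)(7 + 9p + 8q)    [combine like terms]
= 56q + 72pq + 64q² + 392q² + 504pq² + 448q³ − 7pq − 9p²q − 8pq² + 630p + 810p² + 720pq − 294p² − 378p³ − 336p²q − 336 − 432p − 384q    [distributive law]
= −328q + 785pq + 456q² + 496pq² + 448q³ − 345p²q + 198p + 516p² − 378p³ − 336    [combine like terms]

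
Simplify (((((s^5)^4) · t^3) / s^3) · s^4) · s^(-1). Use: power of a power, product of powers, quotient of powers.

s^20t^3

(((((s^5)^4) · t^3) / s^3) · s^4) · s^(-1)
= (((s^20 · t^3) / s^3) · s^4) · s^(-1)    [power of a power]
= s^20t^3    [quotient of powers; product of powers]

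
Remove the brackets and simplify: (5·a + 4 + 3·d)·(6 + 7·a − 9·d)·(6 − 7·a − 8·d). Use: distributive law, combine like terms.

(5·a + 4 + 3·d)·(6 + 7·a − 9·d)·(6 − 7·a − 8·d)
= (30·a + 35·a² − 45·a·d + 24 + 28·a − 36·d + 18·d + 21·a·d − 27·d²)·(6 − 7·a − 8·d)    [distributive law]
= (58·a + 35·a² − 24·a·d + 24 − 18·d − 27·d²)·(6 − 7·a − 8·d)    [combine like terms]
= 348·a − 406·a² − 464·a·d + 210·a² − 245·a³ − 280·a²·d − 144·a·d + 168·a²·d + 192·a·d² + 144 − 168·a − 192·d − 108·d + 126·a·d + 144·d² − 162·d² + 189·a·d² + 216·d³    [distributive law]
= 180·a − 196·a² − 482·a·d − 245·a³ − 112·a²·d + 381·a·d² + 144 − 300·d − 18·d² + 216·d³    [combine like terms]

180·a − 196·a² − 482·a·d − 245·a³ − 112·a²·d + 381·a·d² + 144 − 300·d − 18·d² + 216·d³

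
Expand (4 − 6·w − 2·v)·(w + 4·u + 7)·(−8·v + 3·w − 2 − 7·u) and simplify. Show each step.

266·v·w − 102·w² + 160·w + 362·u·w − 14·u·v − 228·u − 112·u² − 196·v − 56 + 42·v·w² − 18·w³ − 30·u·w² + 182·u·v·w + 168·u²·w + 16·v²·w + 64·u·v² + 56·u²·v + 112·v²

(4 − 6·w − 2·v)·(w + 4·u + 7)·(−8·v + 3·w − 2 − 7·u)
= (4·w + 16·u + 28 − 6·w² − 24·u·w − 42·w − 2·v·w − 8·u·v − 14·v)·(−8·v + 3·w − 2 − 7·u)    [distributive law]
= (−38·w + 16·u + 28 − 6·w² − 24·u·w − 2·v·w − 8·u·v − 14·v)·(−8·v + 3·w − 2 − 7·u)    [combine like terms]
= 304·v·w − 114·w² + 76·w + 266·u·w − 128·u·v + 48·u·w − 32·u − 112·u² − 224·v + 84·w − 56 − 196·u + 48·v·w² − 18·w³ + 12·w² + 42·u·w² + 192·u·v·w − 72·u·w² + 48·u·w + 168·u²·w + 16·v²·w − 6·v·w² + 4·v·w + 14·u·v·w + 64·u·v² − 24·u·v·w + 16·u·v + 56·u²·v + 112·v² − 42·v·w + 28·v + 98·u·v    [distributive law]
= 266·v·w − 102·w² + 160·w + 362·u·w − 14·u·v − 228·u − 112·u² − 196·v − 56 + 42·v·w² − 18·w³ − 30·u·w² + 182·u·v·w + 168·u²·w + 16·v²·w + 64·u·v² + 56·u²·v + 112·v²    [combine like terms]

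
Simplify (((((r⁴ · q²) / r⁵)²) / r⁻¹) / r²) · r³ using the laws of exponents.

q⁴

(((((r⁴ · q²) / r⁵)²) / r⁻¹) / r²) · r³
= (((((r⁴ · q²)²) / ((r⁵)²)) / r⁻¹) / r²) · r³    [power of a quotient]
= ((((((r⁴)²) · ((q²)²)) / ((r⁵)²)) / r⁻¹) / r²) · r³    [power of a product]
= ((((r⁸ · ((q²)²)) / ((r⁵)²)) / r⁻¹) / r²) · r³    [power of a power]
= ((((r⁸ · q⁴) / ((r⁵)²)) / r⁻¹) / r²) · r³    [power of a power]
= ((((r⁸ · q⁴) / r¹⁰) / r⁻¹) / r²) · r³    [power of a power]
= q⁴    [quotient of powers; product of powers]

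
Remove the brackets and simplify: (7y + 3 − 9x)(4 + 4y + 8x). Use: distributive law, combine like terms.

(7y + 3 − 9x)(4 + 4y + 8x)
= 28y + 28y^2 + 56xy + 12 + 12y + 24x − 36x − 36xy − 72x^2    [distributive law]
= 40y + 28y^2 + 20xy + 12 − 12x − 72x^2    [combine like terms]

40y + 28y^2 + 20xy + 12 − 12x − 72x^2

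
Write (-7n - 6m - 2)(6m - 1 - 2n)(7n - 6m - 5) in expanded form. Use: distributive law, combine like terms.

(-7n - 6m - 2)(6m - 1 - 2n)(7n - 6m - 5)
= (-42mn + 7n + 14n^2 - 36m^2 + 6m + 12mn - 12m + 2 + 4n)(7n - 6m - 5)    [distributive law]
= (-30mn + 11n + 14n^2 - 36m^2 - 6m + 2)(7n - 6m - 5)    [combine like terms]
= -210mn^2 + 180m^2n + 150mn + 77n^2 - 66mn - 55n + 98n^3 - 84mn^2 - 70n^2 - 252m^2n + 216m^3 + 180m^2 - 42mn + 36m^2 + 30m + 14n - 12m - 10    [distributive law]
= -294mn^2 - 72m^2n + 42mn + 7n^2 - 41n + 98n^3 + 216m^3 + 216m^2 + 18m - 10    [combine like terms]

-294mn^2 - 72m^2n + 42mn + 7n^2 - 41n + 98n^3 + 216m^3 + 216m^2 + 18m - 10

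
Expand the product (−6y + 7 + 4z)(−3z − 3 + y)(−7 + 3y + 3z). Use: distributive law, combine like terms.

(−6y + 7 + 4z)(−3z − 3 + y)(−7 + 3y + 3z)
= (18yz + 18y − 6y^2 − 21z − 21 + 7y − 12z^2 − 12z + 4yz)(−7 + 3y + 3z)    [distributive law]
= (22yz + 25y − 6y^2 − 33z − 21 − 12z^2)(−7 + 3y + 3z)    [combine like terms]
= −154yz + 66y^2z + 66yz^2 − 175y + 75y^2 + 75yz + 42y^2 − 18y^3 − 18y^2z + 231z − 99yz − 99z^2 + 147 − 63y − 63z + 84z^2 − 36yz^2 − 36z^3    [distributive law]
= −178yz + 48y^2z + 30yz^2 − 238y + 117y^2 − 18y^3 + 168z − 15z^2 + 147 − 36z^3    [combine like terms]

−178yz + 48y^2z + 30yz^2 − 238y + 117y^2 − 18y^3 + 168z − 15z^2 + 147 − 36z^3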